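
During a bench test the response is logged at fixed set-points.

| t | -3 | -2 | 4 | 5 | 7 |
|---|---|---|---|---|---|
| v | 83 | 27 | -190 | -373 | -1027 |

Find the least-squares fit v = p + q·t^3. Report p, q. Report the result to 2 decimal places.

p = 2.32, q = -3.00

AᵀA·[p, q]ᵀ = Aᵀv reads: 5·p + 497·q = -1480;  497·p + 138163·q = -413503.
Determinant 5·138163 − 497² = 443806.
p = ((-1480)·138163 − 497·(-413503))/443806 = 1029751/443806; q = (5·(-413503) − 497·(-1480))/443806 = -1331955/443806.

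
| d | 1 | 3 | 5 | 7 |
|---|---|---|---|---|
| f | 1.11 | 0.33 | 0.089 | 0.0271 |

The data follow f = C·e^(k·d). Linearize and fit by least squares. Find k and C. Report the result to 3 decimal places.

Taking logs, ln f = k·d + ln C, so regress ln f on d.
AᵀA = [[84.0000, 16.0000]; [16.0000, 4]], rhs = [-40.5748, -7.0316]ᵀ  (here Σd = 16.0000, Σ(d)² = 84.0000, Σln f = -7.0316, Σd·ln f = -40.5748).
Solving (det = 80.0000): k = -0.62241, ln C = 0.73173, so C = exp(0.73173) = 2.07867.

k = -0.622, C = 2.079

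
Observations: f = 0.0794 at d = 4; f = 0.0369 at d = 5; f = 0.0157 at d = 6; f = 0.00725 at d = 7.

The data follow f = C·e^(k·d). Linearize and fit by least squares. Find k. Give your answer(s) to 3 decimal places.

k = -0.804

Taking logs, ln f = k·d + ln C, so regress ln f on d.
XᵀX = [[126.0000, 22.0000]; [22.0000, 4]], rhs = [-86.0426, -14.9136]ᵀ  (here Σd = 22.0000, Σ(d)² = 126.0000, Σln f = -14.9136, Σd·ln f = -86.0426).
Solving (det = 20.0000): k = -0.80350, ln C = 0.69086.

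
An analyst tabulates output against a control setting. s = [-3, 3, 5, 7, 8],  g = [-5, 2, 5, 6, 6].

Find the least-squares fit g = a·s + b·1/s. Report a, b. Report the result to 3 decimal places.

a = 0.737, b = 4.214

Entries of XᵀX: Σs·s = 156, Σs·1/s = 5, Σ1/s·1/s = 210449/705600.
And Σs·g = 136, Σ1/s·g = 415/84.
Normal equations: [[156, 5]; [5, 210449/705600]]·[a, b]ᵀ = [136, 415/84]ᵀ.
det = 156·(210449/705600) − 5² = 1265837/58800.
a = (136·(210449/705600) − 5·(415/84))/(1265837/58800) = 2797766/3797511; b = (156·(415/84) − 5·136)/(1265837/58800) = 5334000/1265837.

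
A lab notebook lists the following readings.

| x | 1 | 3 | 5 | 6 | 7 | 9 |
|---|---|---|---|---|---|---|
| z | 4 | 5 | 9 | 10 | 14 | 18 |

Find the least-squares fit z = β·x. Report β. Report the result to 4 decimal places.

β = 1.9104

Compute the Gram sums: Σx·x = 201.
For Aᵀz: Σx·z = 384.
So AᵀA·[β]ᵀ = Aᵀz: [[201]]·[β]ᵀ = [384]ᵀ.
Hence β = 384 / 201 ≈ 1.91045.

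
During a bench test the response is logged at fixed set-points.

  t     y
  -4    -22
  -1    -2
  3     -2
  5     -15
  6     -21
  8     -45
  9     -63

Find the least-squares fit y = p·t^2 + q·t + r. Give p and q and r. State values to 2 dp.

p = -0.99, q = 1.95, r = 1.33

Forming AᵀA = [[12916, 1544, 232]; [1544, 232, 26]; [232, 26, 7]] and Aᵀy = [-9486, -1044, -170]ᵀ gives AᵀA·[p, q, r]ᵀ = Aᵀy.
Inverting the 3×3 Gram matrix, [p, q, r]ᵀ = [-23347/23562, 22921/11781, 5216/3927]ᵀ.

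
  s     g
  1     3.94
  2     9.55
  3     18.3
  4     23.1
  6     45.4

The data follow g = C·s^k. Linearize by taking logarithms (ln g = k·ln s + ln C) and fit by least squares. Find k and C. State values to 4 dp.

Taking logs, ln g = k·ln s + ln C, so regress ln g on ln s.
Over the data: Σln s = 4.9698, Σ(ln s)² = 6.8196, Σln g = 13.4900, Σln s·ln g = 15.9469.
Normal system: [[6.8196, 4.9698]; [4.9698, 5]]·[k, ln C]ᵀ = [15.9469, 13.4900]ᵀ.
Slope k = (n·Σln s·ln g − Σln s·Σln g)/(n·Σ(ln s)² − (Σln s)²) = (5·15.9469 − 4.9698·13.4900)/9.3990 = 1.35033; ln C = (Σln g − k·Σln s)/n = 1.35582, so C = exp(1.35582) = 3.87992.

k = 1.3503, C = 3.8799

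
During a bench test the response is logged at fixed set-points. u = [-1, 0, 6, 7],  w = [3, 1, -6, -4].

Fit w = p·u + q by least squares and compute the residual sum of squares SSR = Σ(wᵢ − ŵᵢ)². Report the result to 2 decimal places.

With design matrix A, AᵀA = [[86, 12]; [12, 4]] and Aᵀw = [-67, -6]ᵀ.
det = 86·4 − 12² = 200.
p = ((-67)·4 − 12·(-6))/200 = -49/50; q = (86·(-6) − 12·(-67))/200 = 36/25.
Residuals: 29/50, -11/25, -39/25, 71/50; SSR = 249/50.

SSR = 4.98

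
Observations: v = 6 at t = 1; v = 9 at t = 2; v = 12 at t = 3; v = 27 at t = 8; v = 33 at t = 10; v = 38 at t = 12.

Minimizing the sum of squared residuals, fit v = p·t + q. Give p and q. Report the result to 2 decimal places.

p = 2.94, q = 3.17

Sums needed: Σt·t = 322, Σt = 36, Σ1 = 6.
Moment sums: Σt·v = 1062, Σv = 125.
Eliminating q: 6·(row 1) − 36·(row 2) gives 636·p = 6·1062 − 36·125 = 1872, so p = 156/53.
Then q = (125 − 36·(156/53))/6 = 1009/318.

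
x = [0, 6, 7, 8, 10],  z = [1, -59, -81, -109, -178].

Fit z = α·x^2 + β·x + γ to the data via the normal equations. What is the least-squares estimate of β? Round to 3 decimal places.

The normal system AᵀA·[α, β, γ]ᵀ = Aᵀz is [[17793, 2071, 249]; [2071, 249, 31]; [249, 31, 5]]·[α, β, γ]ᵀ = [-30869, -3573, -426]ᵀ.
Solving the 3×3 system (Gaussian elimination) gives α = -8924/4433, β = 40427/17732, γ = 1477/1612.

β = 2.280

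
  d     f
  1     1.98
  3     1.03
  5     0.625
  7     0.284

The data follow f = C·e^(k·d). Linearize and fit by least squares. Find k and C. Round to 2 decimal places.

Let Y = ln f. Fitting Y = k·d + ln C by least squares:
AᵀA = [[84.0000, 16.0000]; [16.0000, 4]], rhs = [-10.3897, -1.0161]ᵀ  (here Σd = 16.0000, Σ(d)² = 84.0000, Σln f = -1.0161, Σd·ln f = -10.3897).
Solving (det = 80.0000): k = -0.31626, ln C = 1.01101, so C = exp(1.01101) = 2.74837.

k = -0.32, C = 2.75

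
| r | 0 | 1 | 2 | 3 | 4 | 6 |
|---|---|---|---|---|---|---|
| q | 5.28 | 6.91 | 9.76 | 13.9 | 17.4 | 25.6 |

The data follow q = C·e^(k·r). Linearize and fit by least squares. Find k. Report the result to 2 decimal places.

k = 0.27

Let Y = ln q. Fitting Y = k·r + ln C by least squares:
AᵀA = [[66.0000, 16.0000]; [16.0000, 6]], rhs = [45.2667, 14.6061]ᵀ  (here Σr = 16.0000, Σ(r)² = 66.0000, Σln q = 14.6061, Σr·ln q = 45.2667).
Slope k = (n·Σr·ln q − Σr·Σln q)/(n·Σ(r)² − (Σr)²) = (6·45.2667 − 16.0000·14.6061)/140.0000 = 0.27073; ln C = (Σln q − k·Σr)/n = 1.71242.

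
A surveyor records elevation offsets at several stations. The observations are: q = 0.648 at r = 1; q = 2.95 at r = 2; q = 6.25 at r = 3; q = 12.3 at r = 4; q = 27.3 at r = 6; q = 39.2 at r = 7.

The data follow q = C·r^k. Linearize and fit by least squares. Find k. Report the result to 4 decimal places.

k = 2.0928

Taking logs, ln q = k·ln r + ln C, so regress ln q on ln r.
Sums: Σln r = 6.9157, Σ(ln r)² = 10.6062, Σln q = 11.9657, Σln r·ln q = 19.3063.
Normal system: [[10.6062, 6.9157]; [6.9157, 6]]·[k, ln C]ᵀ = [19.3063, 11.9657]ᵀ.
Δ = 10.6062·6 − (6.9157)² = 15.8099; k = (19.3063·6 − 6.9157·11.9657)/15.8099 = 2.09275, ln C = (10.6062·11.9657 − 6.9157·19.3063)/15.8099 = -0.41787.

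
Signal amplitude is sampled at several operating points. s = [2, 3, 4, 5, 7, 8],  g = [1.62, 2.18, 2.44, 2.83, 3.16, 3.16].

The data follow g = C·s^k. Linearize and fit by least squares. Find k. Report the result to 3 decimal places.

k = 0.484

With ln gᵢ as the transformed response and ln sᵢ as the regressor:
AᵀA = [[14.3101, 8.8128]; [8.8128, 6]], rhs = [8.7329, 5.4952]ᵀ  (here Σln s = 8.8128, Σ(ln s)² = 14.3101, Σln g = 5.4952, Σln s·ln g = 8.7329).
Slope k = (n·Σln s·ln g − Σln s·Σln g)/(n·Σ(ln s)² − (Σln s)²) = (6·8.7329 − 8.8128·5.4952)/8.1947 = 0.48435; ln C = (Σln g − k·Σln s)/n = 0.20445.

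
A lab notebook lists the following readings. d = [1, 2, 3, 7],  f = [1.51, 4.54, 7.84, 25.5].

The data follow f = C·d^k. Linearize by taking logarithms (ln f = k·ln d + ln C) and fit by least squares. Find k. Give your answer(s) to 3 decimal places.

k = 1.445

Taking logs, ln f = k·ln d + ln C, so regress ln f on ln d.
Over the data: Σln d = 3.7377, Σ(ln d)² = 5.4740, Σln f = 7.2230, Σln d·ln f = 9.6132.
Normal system: [[5.4740, 3.7377]; [3.7377, 4]]·[k, ln C]ᵀ = [9.6132, 7.2230]ᵀ.
Slope k = (n·Σln d·ln f − Σln d·Σln f)/(n·Σ(ln d)² − (Σln d)²) = (4·9.6132 − 3.7377·7.2230)/7.9257 = 1.44538; ln C = (Σln f − k·Σln d)/n = 0.45515.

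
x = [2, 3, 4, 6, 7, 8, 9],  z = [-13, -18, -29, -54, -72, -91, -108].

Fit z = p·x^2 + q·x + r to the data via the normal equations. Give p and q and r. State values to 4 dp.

p = -1.0605, q = -2.2872, r = -3.0183

Normal-equation sums: Σx^2·x^2 = 14707, Σx^2·x = 1899, Σx^2 = 259, Σx·x = 259, Σx = 39, Σ1 = 7.
Right-hand side: Σx^2·z = -20722, Σx·z = -2724, Σz = -385.
Normal equations: [[14707, 1899, 259]; [1899, 259, 39]; [259, 39, 7]]·[p, q, r]ᵀ = [-20722, -2724, -385]ᵀ.
Row-reducing yields p = -3593/3388, q = -1107/484, r = -5113/1694.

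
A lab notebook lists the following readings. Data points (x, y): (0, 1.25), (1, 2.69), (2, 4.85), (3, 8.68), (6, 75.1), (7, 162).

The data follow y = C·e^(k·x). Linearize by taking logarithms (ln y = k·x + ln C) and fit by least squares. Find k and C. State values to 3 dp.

k = 0.687, C = 1.242

Taking logs, ln y = k·x + ln C, so regress ln y on x.
Sums: Σx = 19.0000, Σ(x)² = 99.0000, Σln y = 14.3591, Σx·ln y = 72.1567.
Normal system: [[99.0000, 19.0000]; [19.0000, 6]]·[k, ln C]ᵀ = [72.1567, 14.3591]ᵀ.
Solving (det = 233.0000): k = 0.68720, ln C = 0.21706, so C = exp(0.21706) = 1.24242.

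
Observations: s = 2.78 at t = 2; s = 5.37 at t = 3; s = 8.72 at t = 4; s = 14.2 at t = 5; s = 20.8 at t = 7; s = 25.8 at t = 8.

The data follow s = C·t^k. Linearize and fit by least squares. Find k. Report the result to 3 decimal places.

Linearized form: ln s = k·ln t + ln C. From the 6 transformed points,
AᵀA = [[14.3101, 8.8128]; [8.8128, 6]], rhs = [22.4924, 13.8075]ᵀ  (here Σln t = 8.8128, Σ(ln t)² = 14.3101, Σln s = 13.8075, Σln t·ln s = 22.4924).
Δ = 14.3101·6 − (8.8128)² = 8.1947; k = (22.4924·6 − 8.8128·13.8075)/8.1947 = 1.61952, ln C = (14.3101·13.8075 − 8.8128·22.4924)/8.1947 = -0.07751.

k = 1.620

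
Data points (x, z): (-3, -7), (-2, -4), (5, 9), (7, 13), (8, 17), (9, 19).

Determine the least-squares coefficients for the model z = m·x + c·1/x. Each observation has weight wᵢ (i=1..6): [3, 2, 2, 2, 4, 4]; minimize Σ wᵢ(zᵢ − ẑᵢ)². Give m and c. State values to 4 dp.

m = 2.0669, c = 0.1133

MᵀWM·[m, c]ᵀ = MᵀWz reads: 763·m + 17·c = 1579;  17·m + (1692433/1587600)·c = 22213/630.
Determinant 763·(1692433/1587600) − 17² = 118929997/226800.
m = (1579·(1692433/1587600) − 17·(22213/630))/(118929997/226800) = 1720746787/832509979; c = (763·(22213/630) − 17·1579)/(118929997/226800) = 13474440/118929997.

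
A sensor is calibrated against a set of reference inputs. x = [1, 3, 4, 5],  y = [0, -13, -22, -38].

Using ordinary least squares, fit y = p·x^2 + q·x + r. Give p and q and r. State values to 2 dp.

Compute the Gram sums: Σx^2·x^2 = 963, Σx^2·x = 217, Σx^2 = 51, Σx·x = 51, Σx = 13, Σ1 = 4.
For Mᵀy: Σx^2·y = -1419, Σx·y = -317, Σy = -73.
Inverting the 3×3 Gram matrix, [p, q, r]ᵀ = [-37/22, 81/110, 4/5]ᵀ.

p = -1.68, q = 0.74, r = 0.80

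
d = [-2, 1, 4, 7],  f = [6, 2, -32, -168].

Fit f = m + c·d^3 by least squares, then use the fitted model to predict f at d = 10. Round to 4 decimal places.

f̂ = -493.7426

Forming XᵀX = [[4, 400]; [400, 121810]] and Xᵀf = [-192, -59718]ᵀ gives XᵀX·[m, c]ᵀ = Xᵀf.
Eliminating c: 121810·(row 1) − 400·(row 2) gives 327240·m = 121810·(-192) − 400·(-59718) = 499680, so m = 1388/909.
Then c = ((-59718) − 400·(1388/909))/121810 = -2251/4545.
At d = 10: f̂ = (1388/909)·(1) + (-2251/4545)·(1000) = -49868/101.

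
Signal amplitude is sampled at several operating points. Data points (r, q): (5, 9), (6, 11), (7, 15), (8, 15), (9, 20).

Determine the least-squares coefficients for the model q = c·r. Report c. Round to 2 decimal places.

XᵀX·[c]ᵀ = Xᵀq reads: 255·c = 516.
Hence c = 516 / 255 ≈ 2.02353.

c = 2.02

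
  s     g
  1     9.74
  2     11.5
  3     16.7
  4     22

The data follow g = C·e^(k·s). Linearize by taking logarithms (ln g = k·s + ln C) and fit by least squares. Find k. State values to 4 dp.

Taking logs, ln g = k·s + ln C, so regress ln g on s.
Σs = 10.0000, Σ(s)² = 30.0000, Σln g = 10.6250, Σs·ln g = 27.9713.
Normal system: [[30.0000, 10.0000]; [10.0000, 4]]·[k, ln C]ᵀ = [27.9713, 10.6250]ᵀ.
Slope k = (n·Σs·ln g − Σs·Σln g)/(n·Σ(s)² − (Σs)²) = (4·27.9713 − 10.0000·10.6250)/20.0000 = 0.28175; ln C = (Σln g − k·Σs)/n = 1.95189.

k = 0.2817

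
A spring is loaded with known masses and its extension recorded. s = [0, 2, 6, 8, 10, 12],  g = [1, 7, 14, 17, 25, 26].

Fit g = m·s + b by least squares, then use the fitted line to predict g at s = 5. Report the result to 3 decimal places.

ĝ = 12.193

From the data, Σs·s = 348, Σs = 38, Σ1 = 6.
Moment sums: Σs·g = 796, Σg = 90.
So AᵀA·[m, b]ᵀ = Aᵀg: [[348, 38]; [38, 6]]·[m, b]ᵀ = [796, 90]ᵀ.
det = 348·6 − 38² = 644.
m = (796·6 − 38·90)/644 = 339/161; b = (348·90 − 38·796)/644 = 268/161.
At s = 5: ĝ = (339/161)·(5) + (268/161)·(1) = 1963/161.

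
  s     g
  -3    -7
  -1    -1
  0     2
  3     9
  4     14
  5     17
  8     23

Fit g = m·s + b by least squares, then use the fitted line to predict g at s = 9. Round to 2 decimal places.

ĝ = 26.86

From the data, Σs·s = 124, Σs = 16, Σ1 = 7.
Right-hand side: Σs·g = 374, Σg = 57.
Eliminating b: 7·(row 1) − 16·(row 2) gives 612·m = 7·374 − 16·57 = 1706, so m = 853/306.
Then b = (57 − 16·(853/306))/7 = 271/153.
At s = 9: ĝ = (853/306)·(9) + (271/153)·(1) = 8219/306.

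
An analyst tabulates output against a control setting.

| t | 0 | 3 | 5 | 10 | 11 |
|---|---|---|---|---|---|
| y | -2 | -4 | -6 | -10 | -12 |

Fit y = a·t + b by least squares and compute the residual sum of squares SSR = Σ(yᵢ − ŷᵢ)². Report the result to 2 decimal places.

SSR = 0.85

With design matrix M, MᵀM = [[255, 29]; [29, 5]] and Mᵀy = [-274, -34]ᵀ.
Δ = 255·5 − 29² = 434.
a = ((-274)·5 − 29·(-34))/434 = -192/217; b = (255·(-34) − 29·(-274))/434 = -362/217.
Residuals: -72/217, 10/31, 20/217, 16/31, -130/217; SSR = 184/217.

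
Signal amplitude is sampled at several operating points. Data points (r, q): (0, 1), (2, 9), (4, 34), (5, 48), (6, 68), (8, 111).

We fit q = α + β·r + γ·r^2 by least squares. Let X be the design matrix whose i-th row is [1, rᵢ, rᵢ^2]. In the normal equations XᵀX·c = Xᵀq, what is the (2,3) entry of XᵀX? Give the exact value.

Row 2 ↔ basis r, column 3 ↔ basis r^2, so (XᵀX)_{2,3} = Σᵢ (r)·(r^2) = (0)·(0) + (2)·(4) + (4)·(16) + (5)·(25) + (6)·(36) + (8)·(64) = 925.

925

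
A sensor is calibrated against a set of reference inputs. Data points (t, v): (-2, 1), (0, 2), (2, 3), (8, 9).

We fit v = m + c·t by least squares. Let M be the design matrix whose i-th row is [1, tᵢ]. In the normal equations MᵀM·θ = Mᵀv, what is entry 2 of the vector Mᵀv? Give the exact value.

76

Entry 2 ↔ basis t, so (Mᵀv)_{2} = Σᵢ (t)·vᵢ = (-2)·(1) + (0)·(2) + (2)·(3) + (8)·(9) = 76.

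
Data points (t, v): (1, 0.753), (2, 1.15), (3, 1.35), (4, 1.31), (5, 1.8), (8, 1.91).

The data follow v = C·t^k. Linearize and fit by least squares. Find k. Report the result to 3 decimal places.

Linearized form: ln v = k·ln t + ln C. From the 6 transformed points,
XᵀX = [[10.5236, 6.8669]; [6.8669, 6]], rhs = [3.0925, 1.6611]ᵀ  (here Σln t = 6.8669, Σ(ln t)² = 10.5236, Σln v = 1.6611, Σln t·ln v = 3.0925).
Slope k = (n·Σln t·ln v − Σln t·Σln v)/(n·Σ(ln t)² − (Σln t)²) = (6·3.0925 − 6.8669·1.6611)/15.9867 = 0.44716; ln C = (Σln v − k·Σln t)/n = -0.23492.

k = 0.447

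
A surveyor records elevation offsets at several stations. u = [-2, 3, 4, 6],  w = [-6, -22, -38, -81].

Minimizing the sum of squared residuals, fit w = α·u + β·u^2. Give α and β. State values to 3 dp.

α = -1.184, β = -2.057

With design matrix A, AᵀA = [[65, 299]; [299, 1649]] and Aᵀw = [-692, -3746]ᵀ.
det = 65·1649 − 299² = 17784.
α = ((-692)·1649 − 299·(-3746))/17784 = -3509/2964; β = (65·(-3746) − 299·(-692))/17784 = -469/228.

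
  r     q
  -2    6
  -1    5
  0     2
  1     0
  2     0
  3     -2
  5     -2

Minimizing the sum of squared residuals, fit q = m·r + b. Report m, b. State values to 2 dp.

Setting ∂/∂m … = 0 gives: 44·m + 8·b = -33;  8·m + 7·b = 9.
Eliminating b: 7·(row 1) − 8·(row 2) gives 244·m = 7·(-33) − 8·9 = -303, so m = -303/244.
Then b = (9 − 8·(-303/244))/7 = 165/61.

m = -1.24, b = 2.70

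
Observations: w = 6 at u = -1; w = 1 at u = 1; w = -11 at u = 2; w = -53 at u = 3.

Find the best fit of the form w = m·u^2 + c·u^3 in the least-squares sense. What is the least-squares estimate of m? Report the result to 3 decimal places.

m = 3.399

Setting ∂/∂m … = 0 gives: 99·m + 275·c = -514;  275·m + 795·c = -1524.
(Σu^2·u^2 = 99, Σu^2·u^3 = 275, Σu^3·u^3 = 795, Σu^2·w = -514, Σu^3·w = -1524.)
Eliminating c: 795·(row 1) − 275·(row 2) gives 3080·m = 795·(-514) − 275·(-1524) = 10470, so m = 1047/308.
Then c = ((-1524) − 275·(1047/308))/795 = -433/140.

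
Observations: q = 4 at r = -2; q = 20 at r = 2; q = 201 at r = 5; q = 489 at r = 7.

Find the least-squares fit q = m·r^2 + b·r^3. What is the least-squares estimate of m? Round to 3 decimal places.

MᵀM·[m, b]ᵀ = Mᵀq reads: 3058·m + 19932·b = 29082;  19932·m + 133402·b = 192980.
(Σr^2·r^2 = 3058, Σr^2·r^3 = 19932, Σr^3·r^3 = 133402, Σr^2·q = 29082, Σr^3·q = 192980.)
Eliminating b: 133402·(row 1) − 19932·(row 2) gives 10658692·m = 133402·29082 − 19932·192980 = 33119604, so m = 8279901/2664673.
Then b = (192980 − 19932·(8279901/2664673))/133402 = 237964/242243.

m = 3.107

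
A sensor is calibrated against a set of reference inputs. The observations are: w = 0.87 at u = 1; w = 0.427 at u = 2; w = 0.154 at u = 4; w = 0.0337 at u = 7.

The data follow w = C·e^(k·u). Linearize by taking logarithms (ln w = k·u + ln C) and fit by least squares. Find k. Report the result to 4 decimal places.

k = -0.5322

Taking logs, ln w = k·u + ln C, so regress ln w on u.
Sums: Σu = 14.0000, Σ(u)² = 70.0000, Σln w = -6.2513, Σu·ln w = -33.0562.
Normal system: [[70.0000, 14.0000]; [14.0000, 4]]·[k, ln C]ᵀ = [-33.0562, -6.2513]ᵀ.
Δ = 70.0000·4 − (14.0000)² = 84.0000; k = (-33.0562·4 − 14.0000·-6.2513)/84.0000 = -0.53222, ln C = (70.0000·-6.2513 − 14.0000·-33.0562)/84.0000 = 0.29996.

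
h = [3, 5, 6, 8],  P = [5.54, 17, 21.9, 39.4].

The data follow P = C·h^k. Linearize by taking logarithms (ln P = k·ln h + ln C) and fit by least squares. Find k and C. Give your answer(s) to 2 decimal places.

Let Y = ln P. Fitting Y = k·ln h + ln C by least squares:
AᵀA = [[11.3317, 6.5793]; [6.5793, 4]], rhs = [19.6103, 11.3055]ᵀ  (here Σln h = 6.5793, Σ(ln h)² = 11.3317, Σln P = 11.3055, Σln h·ln P = 19.6103).
Δ = 11.3317·4 − (6.5793)² = 2.0403; k = (19.6103·4 − 6.5793·11.3055)/2.0403 = 1.98979, ln C = (11.3317·11.3055 − 6.5793·19.6103)/2.0403 = -0.44647, so C = exp(-0.44647) = 0.63988.

k = 1.99, C = 0.64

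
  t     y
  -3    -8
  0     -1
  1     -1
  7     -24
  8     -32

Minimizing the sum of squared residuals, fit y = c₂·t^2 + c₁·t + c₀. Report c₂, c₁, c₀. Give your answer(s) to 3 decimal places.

The normal system MᵀM·[c₂, c₁, c₀]ᵀ = Mᵀy is [[6579, 829, 123]; [829, 123, 13]; [123, 13, 5]]·[c₂, c₁, c₀]ᵀ = [-3297, -401, -66]ᵀ.
Solving the 3×3 system (Gaussian elimination) gives c₂ = -40571/72076, c₁ = 46239/72076, c₀ = -36789/36038.

c₂ = -0.563, c₁ = 0.642, c₀ = -1.021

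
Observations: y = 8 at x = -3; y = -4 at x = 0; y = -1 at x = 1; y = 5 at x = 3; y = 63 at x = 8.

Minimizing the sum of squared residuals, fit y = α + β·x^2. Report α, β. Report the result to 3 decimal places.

Forming AᵀA = [[5, 83]; [83, 4259]] and Aᵀy = [71, 4148]ᵀ gives AᵀA·[α, β]ᵀ = Aᵀy.
det = 5·4259 − 83² = 14406.
α = (71·4259 − 83·4148)/14406 = -285/98; β = (5·4148 − 83·71)/14406 = 101/98.

α = -2.908, β = 1.031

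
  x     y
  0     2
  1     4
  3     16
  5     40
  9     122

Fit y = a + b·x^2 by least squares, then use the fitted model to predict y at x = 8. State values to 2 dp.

ŷ = 97.07

From the data, Σ1 = 5, Σx^2 = 116, Σx^2·x^2 = 7268.
Right-hand side: Σy = 184, Σx^2·y = 11030.
MᵀM·[a, b]ᵀ = Mᵀy becomes [[5, 116]; [116, 7268]]·[a, b]ᵀ = [184, 11030]ᵀ.
Eliminating b: 7268·(row 1) − 116·(row 2) gives 22884·a = 7268·184 − 116·11030 = 57832, so a = 14458/5721.
Then b = (11030 − 116·(14458/5721))/7268 = 16903/11442.
At x = 8: ŷ = (14458/5721)·(1) + (16903/11442)·(64) = 185118/1907.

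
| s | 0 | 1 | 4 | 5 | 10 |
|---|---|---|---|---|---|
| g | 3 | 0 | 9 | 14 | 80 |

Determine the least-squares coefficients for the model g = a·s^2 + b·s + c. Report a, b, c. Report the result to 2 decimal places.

Entries of AᵀA: Σs^2·s^2 = 10882, Σs^2·s = 1190, Σs^2 = 142, Σs·s = 142, Σs = 20, Σ1 = 5.
For Aᵀg: Σs^2·g = 8494, Σs·g = 906, Σg = 106.
So AᵀA·[a, b, c]ᵀ = Aᵀg: [[10882, 1190, 142]; [1190, 142, 20]; [142, 20, 5]]·[a, b, c]ᵀ = [8494, 906, 106]ᵀ.
Row-reducing yields a = 6278/5901, b = -17107/5901, c = 5078/1967.

a = 1.06, b = -2.90, c = 2.58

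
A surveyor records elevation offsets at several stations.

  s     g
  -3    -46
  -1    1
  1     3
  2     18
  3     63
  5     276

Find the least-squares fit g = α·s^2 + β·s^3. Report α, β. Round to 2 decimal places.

Compute the Gram sums: Σs^2·s^2 = 805, Σs^2·s^3 = 3157, Σs^3·s^3 = 17149.
Right-hand side: Σs^2·g = 7129, Σs^3·g = 37589.
AᵀA·[α, β]ᵀ = Aᵀg becomes [[805, 3157]; [3157, 17149]]·[α, β]ᵀ = [7129, 37589]ᵀ.
Δ = 805·17149 − 3157² = 3838296.
α = (7129·17149 − 3157·37589)/3838296 = 81517/87234; β = (805·37589 − 3157·7129)/3838296 = 276889/137082.

α = 0.93, β = 2.02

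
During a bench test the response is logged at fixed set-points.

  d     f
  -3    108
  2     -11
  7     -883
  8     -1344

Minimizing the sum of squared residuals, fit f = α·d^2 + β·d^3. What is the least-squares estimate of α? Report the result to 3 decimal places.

Forming MᵀM = [[6594, 49364]; [49364, 380586]] and Mᵀf = [-128355, -994001]ᵀ gives MᵀM·[α, β]ᵀ = Mᵀf.
Δ = 6594·380586 − 49364² = 72779588.
α = ((-128355)·380586 − 49364·(-994001))/72779588 = 108874667/36389794; β = (6594·(-994001) − 49364·(-128355))/72779588 = -15594741/5198542.

α = 2.992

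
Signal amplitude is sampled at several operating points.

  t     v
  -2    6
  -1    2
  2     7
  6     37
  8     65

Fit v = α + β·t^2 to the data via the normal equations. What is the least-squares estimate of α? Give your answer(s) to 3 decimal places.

α = 1.982

XᵀX·[α, β]ᵀ = Xᵀv reads: 5·α + 109·β = 117;  109·α + 5425·β = 5546.
(Σ1 = 5, Σt^2 = 109, Σt^2·t^2 = 5425, Σv = 117, Σt^2·v = 5546.)
det = 5·5425 − 109² = 15244.
α = (117·5425 − 109·5546)/15244 = 30211/15244; β = (5·5546 − 109·117)/15244 = 14977/15244.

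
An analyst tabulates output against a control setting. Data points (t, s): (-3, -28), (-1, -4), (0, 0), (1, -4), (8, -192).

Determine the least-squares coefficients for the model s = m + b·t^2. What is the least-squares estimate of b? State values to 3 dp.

b = -2.989

Entries of MᵀM: Σ1 = 5, Σt^2 = 75, Σt^2·t^2 = 4179.
For Mᵀs: Σs = -228, Σt^2·s = -12548.
det = 5·4179 − 75² = 15270.
m = ((-228)·4179 − 75·(-12548))/15270 = -1952/2545; b = (5·(-12548) − 75·(-228))/15270 = -4564/1527.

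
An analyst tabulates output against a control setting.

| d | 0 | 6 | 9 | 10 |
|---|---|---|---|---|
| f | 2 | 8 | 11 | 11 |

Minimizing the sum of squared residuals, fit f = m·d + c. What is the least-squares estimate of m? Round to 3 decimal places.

XᵀX·[m, c]ᵀ = Xᵀf reads: 217·m + 25·c = 257;  25·m + 4·c = 32.
Determinant 217·4 − 25² = 243.
m = (257·4 − 25·32)/243 = 76/81; c = (217·32 − 25·257)/243 = 173/81.

m = 0.938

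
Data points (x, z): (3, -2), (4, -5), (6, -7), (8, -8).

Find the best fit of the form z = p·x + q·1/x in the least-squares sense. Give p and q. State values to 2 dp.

The normal system MᵀM·[p, q]ᵀ = Mᵀz is [[125, 4]; [4, 125/576]]·[p, q]ᵀ = [-132, -49/12]ᵀ.
det = 125·(125/576) − 4² = 6409/576.
p = ((-132)·(125/576) − 4·(-49/12))/(6409/576) = -7092/6409; q = (125·(-49/12) − 4·(-132))/(6409/576) = 10128/6409.

p = -1.11, q = 1.58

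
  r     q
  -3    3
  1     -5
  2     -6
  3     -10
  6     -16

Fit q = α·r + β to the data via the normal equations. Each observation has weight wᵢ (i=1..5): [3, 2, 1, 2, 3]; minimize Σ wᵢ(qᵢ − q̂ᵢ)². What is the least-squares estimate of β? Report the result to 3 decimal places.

Normal-equation sums: Σwᵢ·r·r = 159, Σwᵢ·r = 19, Σwᵢ·1 = 11.
Moment sums: Σwᵢ·r·q = -397, Σwᵢ·q = -75.
So MᵀWM·[α, β]ᵀ = MᵀWq: [[159, 19]; [19, 11]]·[α, β]ᵀ = [-397, -75]ᵀ.
Eliminating β: 11·(row 1) − 19·(row 2) gives 1388·α = 11·(-397) − 19·(-75) = -2942, so α = -1471/694.
Then β = ((-75) − 19·(-1471/694))/11 = -2191/694.

β = -3.157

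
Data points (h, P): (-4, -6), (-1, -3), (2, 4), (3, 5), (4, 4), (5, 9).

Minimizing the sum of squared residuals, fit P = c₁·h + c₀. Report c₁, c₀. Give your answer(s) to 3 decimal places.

Entries of XᵀX: Σh·h = 71, Σh = 9, Σ1 = 6.
Moment sums: Σh·P = 111, ΣP = 13.
So XᵀX·[c₁, c₀]ᵀ = XᵀP: [[71, 9]; [9, 6]]·[c₁, c₀]ᵀ = [111, 13]ᵀ.
Δ = 71·6 − 9² = 345.
c₁ = (111·6 − 9·13)/345 = 183/115; c₀ = (71·13 − 9·111)/345 = -76/345.

c₁ = 1.591, c₀ = -0.220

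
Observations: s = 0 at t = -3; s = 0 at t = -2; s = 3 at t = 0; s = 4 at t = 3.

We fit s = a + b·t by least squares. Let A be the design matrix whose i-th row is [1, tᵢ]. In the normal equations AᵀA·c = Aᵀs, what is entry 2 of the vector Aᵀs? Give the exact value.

Entry 2 ↔ basis t, so (Aᵀs)_{2} = Σᵢ (t)·sᵢ = (-3)·(0) + (-2)·(0) + (0)·(3) + (3)·(4) = 12.

12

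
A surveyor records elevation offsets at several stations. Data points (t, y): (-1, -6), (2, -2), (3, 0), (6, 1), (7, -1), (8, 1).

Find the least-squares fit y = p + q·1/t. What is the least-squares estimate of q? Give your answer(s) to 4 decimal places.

q = 3.8651

Normal-equation sums: Σ1 = 6, Σ1/t = 15/56, Σ1/t·1/t = 40217/28224.
For Aᵀy: Σy = -7, Σ1/t·y = 865/168.
Determinant 6·(40217/28224) − (15/56)² = 79759/9408.
p = ((-7)·(40217/28224) − (15/56)·(865/168))/(79759/9408) = -320444/239277; q = (6·(865/168) − (15/56)·(-7))/(79759/9408) = 308280/79759.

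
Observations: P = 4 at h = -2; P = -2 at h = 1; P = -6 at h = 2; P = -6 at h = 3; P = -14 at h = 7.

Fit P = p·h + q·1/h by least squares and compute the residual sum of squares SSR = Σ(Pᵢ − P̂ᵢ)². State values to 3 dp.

SSR = 3.370

MᵀM·[p, q]ᵀ = MᵀP reads: 67·p + 5·q = -138;  5·p + (1439/882)·q = -11.
(Σh·h = 67, Σh·1/h = 5, Σ1/h·1/h = 1439/882, Σh·P = -138, Σ1/h·P = -11.)
det = 67·(1439/882) − 5² = 74363/882.
p = ((-138)·(1439/882) − 5·(-11))/(74363/882) = -150072/74363; q = (67·(-11) − 5·(-138))/(74363/882) = -41454/74363.
Residuals: -23419/74363, 42800/74363, -125307/74363, 17856/74363, 15344/74363; SSR = 250614/74363.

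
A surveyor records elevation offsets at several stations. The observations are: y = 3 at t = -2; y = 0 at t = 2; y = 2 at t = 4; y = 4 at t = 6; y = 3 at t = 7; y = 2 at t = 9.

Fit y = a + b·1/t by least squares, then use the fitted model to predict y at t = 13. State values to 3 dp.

Entries of MᵀM: Σ1 = 6, Σ1/t = 169/252, Σ1/t·1/t = 39565/63504.
For Mᵀy: Σy = 14, Σ1/t·y = 20/63.
Normal equations: [[6, 169/252]; [169/252, 39565/63504]]·[a, b]ᵀ = [14, 20/63]ᵀ.
det = 6·(39565/63504) − (169/252)² = 208829/63504.
a = (14·(39565/63504) − (169/252)·(20/63))/(208829/63504) = 540390/208829; b = (6·(20/63) − (169/252)·14)/(208829/63504) = -475272/208829.
At t = 13: ŷ = (540390/208829)·(1) + (-475272/208829)·(1/13) = 6549798/2714777.

ŷ = 2.413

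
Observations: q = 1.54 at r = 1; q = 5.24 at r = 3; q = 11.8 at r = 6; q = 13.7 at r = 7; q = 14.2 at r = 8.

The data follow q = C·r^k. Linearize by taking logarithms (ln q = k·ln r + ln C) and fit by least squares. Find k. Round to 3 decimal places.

k = 1.101

Taking logs, ln q = k·ln r + ln C, so regress ln q on ln r.
XᵀX = [[12.5280, 6.9157]; [6.9157, 5]], rhs = [16.8524, 9.8268]ᵀ  (here Σln r = 6.9157, Σ(ln r)² = 12.5280, Σln q = 9.8268, Σln r·ln q = 16.8524).
Solving (det = 14.8127): k = 1.10055, ln C = 0.44315.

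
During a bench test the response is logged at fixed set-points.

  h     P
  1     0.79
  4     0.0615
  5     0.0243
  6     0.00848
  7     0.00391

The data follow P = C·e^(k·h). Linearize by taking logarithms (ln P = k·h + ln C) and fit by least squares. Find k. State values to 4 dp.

k = -0.8938

Let Y = ln P. Fitting Y = k·h + ln C by least squares:
Σh = 23.0000, Σ(h)² = 127.0000, Σln P = -17.0560, Σh·ln P = -97.4068.
Normal system: [[127.0000, 23.0000]; [23.0000, 5]]·[k, ln C]ᵀ = [-97.4068, -17.0560]ᵀ.
Slope k = (n·Σh·ln P − Σh·Σln P)/(n·Σ(h)² − (Σh)²) = (5·-97.4068 − 23.0000·-17.0560)/106.0000 = -0.89383; ln C = (Σln P − k·Σh)/n = 0.70044.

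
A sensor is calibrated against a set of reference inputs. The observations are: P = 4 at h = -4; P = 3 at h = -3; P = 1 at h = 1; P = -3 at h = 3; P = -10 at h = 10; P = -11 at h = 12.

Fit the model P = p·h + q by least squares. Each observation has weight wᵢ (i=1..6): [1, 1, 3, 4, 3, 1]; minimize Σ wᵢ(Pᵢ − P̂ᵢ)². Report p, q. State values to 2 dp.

Forming MᵀWM = [[508, 50]; [50, 13]] and MᵀWP = [-490, -43]ᵀ gives MᵀWM·[p, q]ᵀ = MᵀWP.
Eliminating q: 13·(row 1) − 50·(row 2) gives 4104·p = 13·(-490) − 50·(-43) = -4220, so p = -1055/1026.
Then q = ((-43) − 50·(-1055/1026))/13 = 332/513.

p = -1.03, q = 0.65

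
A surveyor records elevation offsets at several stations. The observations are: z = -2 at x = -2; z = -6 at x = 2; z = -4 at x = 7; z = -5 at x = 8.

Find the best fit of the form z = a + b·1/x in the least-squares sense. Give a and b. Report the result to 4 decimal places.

Sums needed: Σ1 = 4, Σ1/x = 15/56, Σ1/x·1/x = 1681/3136.
Moment sums: Σz = -17, Σ1/x·z = -179/56.
AᵀA·[a, b]ᵀ = Aᵀz becomes [[4, 15/56]; [15/56, 1681/3136]]·[a, b]ᵀ = [-17, -179/56]ᵀ.
Eliminating b: (1681/3136)·(row 1) − (15/56)·(row 2) gives (6499/3136)·a = (1681/3136)·(-17) − (15/56)·(-179/56) = -6473/784, so a = -25892/6499.
Then b = ((-179/56) − (15/56)·(-25892/6499))/(1681/3136) = -25816/6499.

a = -3.9840, b = -3.9723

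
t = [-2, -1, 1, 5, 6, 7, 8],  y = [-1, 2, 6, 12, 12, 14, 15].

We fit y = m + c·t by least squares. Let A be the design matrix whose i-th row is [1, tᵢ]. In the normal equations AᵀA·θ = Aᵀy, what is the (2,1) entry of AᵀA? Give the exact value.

24

Row 2 ↔ basis t, column 1 ↔ basis 1, so (AᵀA)_{2,1} = Σᵢ t = (-2)·(1) + (-1)·(1) + (1)·(1) + (5)·(1) + (6)·(1) + (7)·(1) + (8)·(1) = 24.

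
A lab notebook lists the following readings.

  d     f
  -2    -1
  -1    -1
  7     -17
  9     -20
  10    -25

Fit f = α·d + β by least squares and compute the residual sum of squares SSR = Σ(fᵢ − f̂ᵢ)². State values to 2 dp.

Normal-equation sums: Σd·d = 235, Σd = 23, Σ1 = 5.
Moment sums: Σd·f = -546, Σf = -64.
AᵀA·[α, β]ᵀ = Aᵀf becomes [[235, 23]; [23, 5]]·[α, β]ᵀ = [-546, -64]ᵀ.
Eliminating β: 5·(row 1) − 23·(row 2) gives 646·α = 5·(-546) − 23·(-64) = -1258, so α = -37/19.
Then β = ((-64) − 23·(-37/19))/5 = -73/19.
Residuals: -20/19, 17/19, 9/19, 26/19, -32/19; SSR = 130/19.

SSR = 6.84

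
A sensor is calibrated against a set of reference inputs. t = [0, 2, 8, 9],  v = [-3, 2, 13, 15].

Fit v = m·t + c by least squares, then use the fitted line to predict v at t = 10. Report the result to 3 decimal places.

Setting ∂/∂m … = 0 gives: 149·m + 19·c = 243;  19·m + 4·c = 27.
(Σt·t = 149, Σt = 19, Σ1 = 4, Σt·v = 243, Σv = 27.)
Determinant 149·4 − 19² = 235.
m = (243·4 − 19·27)/235 = 459/235; c = (149·27 − 19·243)/235 = -594/235.
At t = 10: v̂ = (459/235)·(10) + (-594/235)·(1) = 3996/235.

v̂ = 17.004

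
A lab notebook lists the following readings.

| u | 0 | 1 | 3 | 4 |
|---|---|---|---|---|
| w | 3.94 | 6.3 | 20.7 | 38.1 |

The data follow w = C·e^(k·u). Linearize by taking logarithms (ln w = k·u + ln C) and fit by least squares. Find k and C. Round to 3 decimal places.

Linearized form: ln w = k·u + ln C. From the 4 transformed points,
Σu = 8.0000, Σ(u)² = 26.0000, Σln w = 9.8821, Σu·ln w = 25.4918.
Equations: 26.0000·k + 8.0000·ln C = 25.4918;  8.0000·k + 4·ln C = 9.8821.
Slope k = (n·Σu·ln w − Σu·Σln w)/(n·Σ(u)² − (Σu)²) = (4·25.4918 − 8.0000·9.8821)/40.0000 = 0.57277; ln C = (Σln w − k·Σu)/n = 1.32499, so C = exp(1.32499) = 3.76215.

k = 0.573, C = 3.762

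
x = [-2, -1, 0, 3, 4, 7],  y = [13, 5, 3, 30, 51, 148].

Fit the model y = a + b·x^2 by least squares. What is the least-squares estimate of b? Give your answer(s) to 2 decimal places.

b = 2.98

The normal equations are: 6·a + 79·b = 250;  79·a + 2755·b = 8395.
(Σ1 = 6, Σx^2 = 79, Σx^2·x^2 = 2755, Σy = 250, Σx^2·y = 8395.)
Determinant 6·2755 − 79² = 10289.
a = (250·2755 − 79·8395)/10289 = 25545/10289; b = (6·8395 − 79·250)/10289 = 30620/10289.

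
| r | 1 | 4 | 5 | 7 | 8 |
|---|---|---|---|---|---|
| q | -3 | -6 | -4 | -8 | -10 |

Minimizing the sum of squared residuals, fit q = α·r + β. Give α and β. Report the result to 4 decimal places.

Sums needed: Σr·r = 155, Σr = 25, Σ1 = 5.
Right-hand side: Σr·q = -183, Σq = -31.
AᵀA·[α, β]ᵀ = Aᵀq becomes [[155, 25]; [25, 5]]·[α, β]ᵀ = [-183, -31]ᵀ.
det = 155·5 − 25² = 150.
α = ((-183)·5 − 25·(-31))/150 = -14/15; β = (155·(-31) − 25·(-183))/150 = -23/15.

α = -0.9333, β = -1.5333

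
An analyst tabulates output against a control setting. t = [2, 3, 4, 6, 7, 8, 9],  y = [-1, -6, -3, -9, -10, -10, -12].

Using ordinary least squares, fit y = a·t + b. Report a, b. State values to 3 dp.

Setting ∂/∂a … = 0 gives: 259·a + 39·b = -344;  39·a + 7·b = -51.
Eliminating b: 7·(row 1) − 39·(row 2) gives 292·a = 7·(-344) − 39·(-51) = -419, so a = -419/292.
Then b = ((-51) − 39·(-419/292))/7 = 207/292.

a = -1.435, b = 0.709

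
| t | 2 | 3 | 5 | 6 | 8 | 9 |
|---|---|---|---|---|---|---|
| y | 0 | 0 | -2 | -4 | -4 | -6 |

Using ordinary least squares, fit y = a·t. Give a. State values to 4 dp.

a = -0.5479

Compute the Gram sums: Σt·t = 219.
And Σt·y = -120.
So AᵀA·[a]ᵀ = Aᵀy: [[219]]·[a]ᵀ = [-120]ᵀ.
Hence a = -120 / 219 ≈ -0.547945.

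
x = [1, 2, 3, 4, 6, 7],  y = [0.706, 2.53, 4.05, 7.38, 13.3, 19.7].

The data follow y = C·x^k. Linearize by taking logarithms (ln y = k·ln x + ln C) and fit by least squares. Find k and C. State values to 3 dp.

k = 1.664, C = 0.721

Taking logs, ln y = k·ln x + ln C, so regress ln y on ln x.
Σln x = 6.9157, Σ(ln x)² = 10.6062, Σln y = 9.5460, Σln x·ln y = 15.3876.
Equations: 10.6062·k + 6.9157·ln C = 15.3876;  6.9157·k + 6·ln C = 9.5460.
Δ = 10.6062·6 − (6.9157)² = 15.8099; k = (15.3876·6 − 6.9157·9.5460)/15.8099 = 1.66405, ln C = (10.6062·9.5460 − 6.9157·15.3876)/15.8099 = -0.32703, so C = exp(-0.32703) = 0.72106.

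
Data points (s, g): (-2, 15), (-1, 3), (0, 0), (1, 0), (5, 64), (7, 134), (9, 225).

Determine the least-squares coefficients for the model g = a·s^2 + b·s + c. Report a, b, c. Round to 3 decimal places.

Compute the Gram sums: Σs^2·s^2 = 9605, Σs^2·s = 1189, Σs^2 = 161, Σs·s = 161, Σs = 19, Σ1 = 7.
And Σs^2·g = 26454, Σs·g = 3250, Σg = 441.
MᵀM·[a, b, c]ᵀ = Mᵀg becomes [[9605, 1189, 161]; [1189, 161, 19]; [161, 19, 7]]·[a, b, c]ᵀ = [26454, 3250, 441]ᵀ.
Solving the 3×3 system (Gaussian elimination) gives a = 843617/281202, b = -521731/281202, c = -45223/46867.

a = 3.000, b = -1.855, c = -0.965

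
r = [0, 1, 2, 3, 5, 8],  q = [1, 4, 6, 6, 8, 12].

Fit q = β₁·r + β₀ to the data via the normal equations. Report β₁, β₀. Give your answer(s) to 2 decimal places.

Setting ∂/∂β₁ … = 0 gives: 103·β₁ + 19·β₀ = 170;  19·β₁ + 6·β₀ = 37.
Eliminating β₀: 6·(row 1) − 19·(row 2) gives 257·β₁ = 6·170 − 19·37 = 317, so β₁ = 317/257.
Then β₀ = (37 − 19·(317/257))/6 = 581/257.

β₁ = 1.23, β₀ = 2.26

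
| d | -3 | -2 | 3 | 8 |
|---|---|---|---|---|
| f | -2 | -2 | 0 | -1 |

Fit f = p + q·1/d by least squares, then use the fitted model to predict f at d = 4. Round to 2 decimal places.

With design matrix M, MᵀM = [[4, -3/8]; [-3/8, 281/576]] and Mᵀf = [-5, 37/24]ᵀ.
Determinant 4·(281/576) − (-3/8)² = 1043/576.
p = ((-5)·(281/576) − (-3/8)·(37/24))/(1043/576) = -1072/1043; q = (4·(37/24) − (-3/8)·(-5))/(1043/576) = 2472/1043.
At d = 4: f̂ = (-1072/1043)·(1) + (2472/1043)·(1/4) = -454/1043.

f̂ = -0.44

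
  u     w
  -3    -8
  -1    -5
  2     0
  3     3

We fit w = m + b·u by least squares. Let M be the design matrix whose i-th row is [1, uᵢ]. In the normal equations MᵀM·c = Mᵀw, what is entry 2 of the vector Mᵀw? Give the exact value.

Entry 2 ↔ basis u, so (Mᵀw)_{2} = Σᵢ (u)·wᵢ = (-3)·(-8) + (-1)·(-5) + (2)·(0) + (3)·(3) = 38.

38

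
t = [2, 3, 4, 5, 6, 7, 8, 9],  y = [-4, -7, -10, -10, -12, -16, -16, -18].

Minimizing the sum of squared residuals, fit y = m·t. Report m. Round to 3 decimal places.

Sums needed: Σt·t = 284.
For Aᵀy: Σt·y = -593.
So AᵀA·[m]ᵀ = Aᵀy: [[284]]·[m]ᵀ = [-593]ᵀ.
m = (-593)/284 = -2.08803.

m = -2.088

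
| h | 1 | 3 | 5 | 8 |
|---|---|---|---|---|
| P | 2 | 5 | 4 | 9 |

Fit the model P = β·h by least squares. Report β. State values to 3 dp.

β = 1.101

From the data, Σh·h = 99.
And Σh·P = 109.
Normal equations: [[99]]·[β]ᵀ = [109]ᵀ.
β = 109/99 = 1.10101.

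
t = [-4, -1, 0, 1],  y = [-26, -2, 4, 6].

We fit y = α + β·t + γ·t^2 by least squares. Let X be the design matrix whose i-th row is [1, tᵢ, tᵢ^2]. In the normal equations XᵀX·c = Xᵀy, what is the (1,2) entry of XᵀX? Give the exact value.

-4

Row 1 ↔ basis 1, column 2 ↔ basis t, so (XᵀX)_{1,2} = Σᵢ t = (1)·(-4) + (1)·(-1) + (1)·(0) + (1)·(1) = -4.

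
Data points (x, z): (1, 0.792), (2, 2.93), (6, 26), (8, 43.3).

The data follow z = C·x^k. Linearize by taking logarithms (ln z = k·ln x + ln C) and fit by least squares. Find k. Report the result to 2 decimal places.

k = 1.94

Linearized form: ln z = k·ln x + ln C. From the 4 transformed points,
XᵀX = [[8.0149, 4.5643]; [4.5643, 4]], rhs = [14.4185, 7.8681]ᵀ  (here Σln x = 4.5643, Σ(ln x)² = 8.0149, Σln z = 7.8681, Σln x·ln z = 14.4185).
Solving (det = 11.2265): k = 1.93841, ln C = -0.24488.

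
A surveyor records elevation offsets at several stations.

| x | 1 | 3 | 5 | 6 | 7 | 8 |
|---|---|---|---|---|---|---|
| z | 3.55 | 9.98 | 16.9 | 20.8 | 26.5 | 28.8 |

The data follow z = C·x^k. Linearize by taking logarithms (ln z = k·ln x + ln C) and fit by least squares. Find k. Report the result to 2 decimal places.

With ln zᵢ as the transformed response and ln xᵢ as the regressor:
AᵀA = [[15.1183, 8.5252]; [8.5252, 6]], rhs = [25.8805, 16.0673]ᵀ  (here Σln x = 8.5252, Σ(ln x)² = 15.1183, Σln z = 16.0673, Σln x·ln z = 25.8805).
Δ = 15.1183·6 − (8.5252)² = 18.0313; k = (25.8805·6 − 8.5252·16.0673)/18.0313 = 1.01525, ln C = (15.1183·16.0673 − 8.5252·25.8805)/18.0313 = 1.23535.

k = 1.02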